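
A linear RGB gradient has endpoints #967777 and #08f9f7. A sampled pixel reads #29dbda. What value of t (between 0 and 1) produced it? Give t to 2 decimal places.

Invert the lerp on the R channel (largest span, 142): t = (41 − 150) / (8 − 150) = -109/-142 = 0.76761.
Check on G: (219 − 119)/(249 − 119) = 0.7692 ✓

0.77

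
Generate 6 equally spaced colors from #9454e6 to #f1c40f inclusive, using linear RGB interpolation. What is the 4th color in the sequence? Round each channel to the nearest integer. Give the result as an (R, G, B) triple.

(204, 151, 101)

With 6 swatches and endpoints inclusive, swatch 4 sits at t = (4 − 1)/(6 − 1) = 3/5 ≈ 0.6.
#9454e6 → (148, 84, 230); #f1c40f → (241, 196, 15).
R = 148 + 0.6 × (241 − 148) = 203.8 → 204
G = 84 + 0.6 × (196 − 84) = 151.2 → 151
B = 230 + 0.6 × (15 − 230) = 101 → 101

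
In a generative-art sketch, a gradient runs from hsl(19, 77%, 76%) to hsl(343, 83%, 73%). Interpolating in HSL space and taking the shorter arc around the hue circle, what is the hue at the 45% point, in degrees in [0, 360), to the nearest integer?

Hue: 343 − 19 = 324°, but |324| > 180 so the shorter arc goes the other way: Δh = 324 − 360 = -36°.
H = 19 + 0.45 × (-36) = 2.8 → 3°

3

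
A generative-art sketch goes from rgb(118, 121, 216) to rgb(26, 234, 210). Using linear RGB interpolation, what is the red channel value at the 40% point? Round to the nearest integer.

81

R = 118 + 0.4 × (26 − 118) = 81.2 → 81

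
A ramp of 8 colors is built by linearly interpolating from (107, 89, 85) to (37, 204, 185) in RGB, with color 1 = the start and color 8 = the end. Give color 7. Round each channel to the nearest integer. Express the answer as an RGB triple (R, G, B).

(47, 188, 171)

With 8 swatches and endpoints inclusive, swatch 7 sits at t = (7 − 1)/(8 − 1) = 6/7 ≈ 0.8571.
R = 107 + 0.8571 × (37 − 107) = 47.003 → 47
G = 89 + 0.8571 × (204 − 89) = 187.566 → 188
B = 85 + 0.8571 × (185 − 85) = 170.71 → 171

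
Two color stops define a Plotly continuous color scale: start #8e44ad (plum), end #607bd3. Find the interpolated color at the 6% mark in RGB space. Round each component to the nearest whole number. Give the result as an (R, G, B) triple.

(139, 71, 175)

#8e44ad → (142, 68, 173); #607bd3 → (96, 123, 211).
6% corresponds to t = 0.06.
R = 142 + 0.06 × (96 − 142) = 142 + 0.06 × -46 = 139.24 → 139
G = 68 + 0.06 × (123 − 68) = 68 + 0.06 × 55 = 71.3 → 71
B = 173 + 0.06 × (211 − 173) = 173 + 0.06 × 38 = 175.28 → 175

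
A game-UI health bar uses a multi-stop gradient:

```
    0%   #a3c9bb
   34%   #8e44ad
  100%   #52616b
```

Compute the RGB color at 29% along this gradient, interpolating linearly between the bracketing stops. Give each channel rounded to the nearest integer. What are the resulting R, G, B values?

29% lies between the 0% and 34% stops, so the local fraction is t = (29 − 0)/(34 − 0) = 29/34 ≈ 0.8529.
#a3c9bb → (163, 201, 187); #8e44ad → (142, 68, 173).
R = 163 + 0.8529 × (142 − 163) = 145.089 → 145
G = 201 + 0.8529 × (68 − 201) = 87.564 → 88
B = 187 + 0.8529 × (173 − 187) = 175.059 → 175

(145, 88, 175)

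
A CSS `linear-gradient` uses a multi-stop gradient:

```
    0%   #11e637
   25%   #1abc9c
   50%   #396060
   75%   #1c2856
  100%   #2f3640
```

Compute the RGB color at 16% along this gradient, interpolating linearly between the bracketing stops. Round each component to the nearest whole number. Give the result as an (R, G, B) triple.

16% lies between the 0% and 25% stops, so the local fraction is t = (16 − 0)/(25 − 0) = 16/25 ≈ 0.64.
#11e637 → (17, 230, 55); #1abc9c → (26, 188, 156).
R = 17 + 0.64 × (26 − 17) = 22.76 → 23
G = 230 + 0.64 × (188 − 230) = 203.12 → 203
B = 55 + 0.64 × (156 − 55) = 119.64 → 120

(23, 203, 120)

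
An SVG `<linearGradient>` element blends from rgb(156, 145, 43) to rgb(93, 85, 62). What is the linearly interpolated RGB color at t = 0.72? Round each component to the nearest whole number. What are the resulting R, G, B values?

(111, 102, 57)

R = 156 + 0.72 × (93 − 156) = 156 + 0.72 × -63 = 110.64 → 111
G = 145 + 0.72 × (85 − 145) = 145 + 0.72 × -60 = 101.8 → 102
B = 43 + 0.72 × (62 − 43) = 43 + 0.72 × 19 = 56.68 → 57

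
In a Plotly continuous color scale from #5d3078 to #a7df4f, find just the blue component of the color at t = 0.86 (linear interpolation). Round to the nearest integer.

B₁ = 120 (from #5d3078), B₂ = 79 (from #a7df4f).
B = 120 + 0.86 × (79 − 120) = 84.74 → 85

85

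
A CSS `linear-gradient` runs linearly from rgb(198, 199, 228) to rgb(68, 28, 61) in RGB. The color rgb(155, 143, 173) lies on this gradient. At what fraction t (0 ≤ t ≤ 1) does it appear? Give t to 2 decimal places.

Invert the lerp on the G channel (largest span, 171): t = (143 − 199) / (28 − 199) = -56/-171 = 0.32749.
Check on R: (155 − 198)/(68 − 198) = 0.3308 ✓

0.33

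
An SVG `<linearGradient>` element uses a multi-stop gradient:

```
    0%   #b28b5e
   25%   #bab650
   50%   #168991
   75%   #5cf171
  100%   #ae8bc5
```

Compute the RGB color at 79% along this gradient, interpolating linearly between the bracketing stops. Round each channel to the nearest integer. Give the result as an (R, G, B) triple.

79% lies between the 75% and 100% stops, so the local fraction is t = (79 − 75)/(100 − 75) = 4/25 ≈ 0.16.
#5cf171 → (92, 241, 113); #ae8bc5 → (174, 139, 197).
R = 92 + 0.16 × (174 − 92) = 105.12 → 105
G = 241 + 0.16 × (139 − 241) = 224.68 → 225
B = 113 + 0.16 × (197 − 113) = 126.44 → 126

(105, 225, 126)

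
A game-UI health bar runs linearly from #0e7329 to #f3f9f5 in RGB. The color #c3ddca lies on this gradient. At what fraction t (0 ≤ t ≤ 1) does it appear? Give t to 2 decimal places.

Invert the lerp on the R channel (largest span, 229): t = (195 − 14) / (243 − 14) = 181/229 = 0.79039.
Check on G: (221 − 115)/(249 − 115) = 0.791 ✓

0.79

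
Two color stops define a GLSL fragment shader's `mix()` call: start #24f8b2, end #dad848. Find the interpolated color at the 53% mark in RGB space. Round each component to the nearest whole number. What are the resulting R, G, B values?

#24f8b2 → (36, 248, 178); #dad848 → (218, 216, 72).
53% corresponds to t = 0.53.
R = 36 + 0.53 × (218 − 36) = 36 + 0.53 × 182 = 132.46 → 132
G = 248 + 0.53 × (216 − 248) = 248 + 0.53 × -32 = 231.04 → 231
B = 178 + 0.53 × (72 − 178) = 178 + 0.53 × -106 = 121.82 → 122

(132, 231, 122)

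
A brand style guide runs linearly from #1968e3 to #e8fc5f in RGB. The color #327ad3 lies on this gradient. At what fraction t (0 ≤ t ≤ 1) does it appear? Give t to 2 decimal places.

0.12

Invert the lerp on the R channel (largest span, 207): t = (50 − 25) / (232 − 25) = 25/207 = 0.12077.
Check on G: (122 − 104)/(252 − 104) = 0.1216 ✓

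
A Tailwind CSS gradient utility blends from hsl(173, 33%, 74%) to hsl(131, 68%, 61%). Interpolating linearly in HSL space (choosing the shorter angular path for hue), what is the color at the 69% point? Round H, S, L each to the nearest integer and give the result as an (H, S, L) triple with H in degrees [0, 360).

(144, 57, 65)

Hue arc: Δh = 131 − 173 = -42° (|Δh| ≤ 180, already the shorter path).
H = 173 + 0.69 × (-42) = 144.02 → 144°
S = 33 + 0.69 × (68 − 33) = 57.15 → 57%
L = 74 + 0.69 × (61 − 74) = 65.03 → 65%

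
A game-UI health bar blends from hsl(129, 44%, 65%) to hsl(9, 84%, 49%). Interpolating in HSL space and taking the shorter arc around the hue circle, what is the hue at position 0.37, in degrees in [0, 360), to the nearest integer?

Hue arc: Δh = 9 − 129 = -120° (|Δh| ≤ 180, already the shorter path).
H = 129 + 0.37 × (-120) = 84.6 → 85°

85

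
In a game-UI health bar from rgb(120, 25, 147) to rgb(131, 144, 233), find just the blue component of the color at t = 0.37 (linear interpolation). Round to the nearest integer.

B = 147 + 0.37 × (233 − 147) = 178.82 → 179

179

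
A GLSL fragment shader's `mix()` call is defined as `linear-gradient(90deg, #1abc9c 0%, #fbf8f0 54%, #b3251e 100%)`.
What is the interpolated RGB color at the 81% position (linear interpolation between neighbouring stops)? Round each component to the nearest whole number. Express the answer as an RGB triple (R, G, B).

81% lies between the 54% and 100% stops, so the local fraction is t = (81 − 54)/(100 − 54) = 27/46 ≈ 0.587.
#fbf8f0 → (251, 248, 240); #b3251e → (179, 37, 30).
R = 251 + 0.587 × (179 − 251) = 208.736 → 209
G = 248 + 0.587 × (37 − 248) = 124.143 → 124
B = 240 + 0.587 × (30 − 240) = 116.73 → 117

(209, 124, 117)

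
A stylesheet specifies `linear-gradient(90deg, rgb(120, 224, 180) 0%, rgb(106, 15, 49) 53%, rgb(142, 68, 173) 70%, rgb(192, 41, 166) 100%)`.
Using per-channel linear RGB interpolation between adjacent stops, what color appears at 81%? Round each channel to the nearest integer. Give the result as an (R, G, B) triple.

81% lies between the 70% and 100% stops, so the local fraction is t = (81 − 70)/(100 − 70) = 11/30 ≈ 0.3667.
R = 142 + 0.3667 × (192 − 142) = 160.335 → 160
G = 68 + 0.3667 × (41 − 68) = 58.099 → 58
B = 173 + 0.3667 × (166 − 173) = 170.433 → 170

(160, 58, 170)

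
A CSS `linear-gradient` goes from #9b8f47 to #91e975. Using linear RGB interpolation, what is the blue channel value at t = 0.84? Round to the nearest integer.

110

B₁ = 71 (from #9b8f47), B₂ = 117 (from #91e975).
B = 71 + 0.84 × (117 − 71) = 109.64 → 110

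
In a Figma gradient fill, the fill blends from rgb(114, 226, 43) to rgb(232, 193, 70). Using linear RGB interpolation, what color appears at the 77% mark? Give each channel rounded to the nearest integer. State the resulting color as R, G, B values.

77% corresponds to t = 0.77.
R = 114 + 0.77 × (232 − 114) = 114 + 0.77 × 118 = 204.86 → 205
G = 226 + 0.77 × (193 − 226) = 226 + 0.77 × -33 = 200.59 → 201
B = 43 + 0.77 × (70 − 43) = 43 + 0.77 × 27 = 63.79 → 64
So the blended color is (205, 201, 64), about #cdc940.

(205, 201, 64)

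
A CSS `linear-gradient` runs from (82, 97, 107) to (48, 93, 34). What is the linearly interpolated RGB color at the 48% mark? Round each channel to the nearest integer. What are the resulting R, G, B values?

48% corresponds to t = 0.48.
R = 82 + 0.48 × (48 − 82) = 82 + 0.48 × -34 = 65.68 → 66
G = 97 + 0.48 × (93 − 97) = 97 + 0.48 × -4 = 95.08 → 95
B = 107 + 0.48 × (34 − 107) = 107 + 0.48 × -73 = 71.96 → 72

(66, 95, 72)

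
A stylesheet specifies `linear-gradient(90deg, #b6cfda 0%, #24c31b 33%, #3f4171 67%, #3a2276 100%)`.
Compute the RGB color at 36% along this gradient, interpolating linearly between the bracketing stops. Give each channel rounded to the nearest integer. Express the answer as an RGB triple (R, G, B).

36% lies between the 33% and 67% stops, so the local fraction is t = (36 − 33)/(67 − 33) = 3/34 ≈ 0.0882.
#24c31b → (36, 195, 27); #3f4171 → (63, 65, 113).
R = 36 + 0.0882 × (63 − 36) = 38.381 → 38
G = 195 + 0.0882 × (65 − 195) = 183.534 → 184
B = 27 + 0.0882 × (113 − 27) = 34.585 → 35

(38, 184, 35)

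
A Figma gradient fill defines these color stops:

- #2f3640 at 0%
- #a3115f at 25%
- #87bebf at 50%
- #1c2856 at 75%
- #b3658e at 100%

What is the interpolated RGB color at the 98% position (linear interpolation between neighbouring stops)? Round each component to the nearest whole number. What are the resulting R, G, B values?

98% lies between the 75% and 100% stops, so the local fraction is t = (98 − 75)/(100 − 75) = 23/25 ≈ 0.92.
#1c2856 → (28, 40, 86); #b3658e → (179, 101, 142).
R = 28 + 0.92 × (179 − 28) = 166.92 → 167
G = 40 + 0.92 × (101 − 40) = 96.12 → 96
B = 86 + 0.92 × (142 − 86) = 137.52 → 138

(167, 96, 138)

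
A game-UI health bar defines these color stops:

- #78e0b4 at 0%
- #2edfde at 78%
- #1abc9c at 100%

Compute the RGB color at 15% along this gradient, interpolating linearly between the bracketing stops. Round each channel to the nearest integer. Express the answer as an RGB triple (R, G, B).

15% lies between the 0% and 78% stops, so the local fraction is t = (15 − 0)/(78 − 0) = 15/78 ≈ 0.1923.
#78e0b4 → (120, 224, 180); #2edfde → (46, 223, 222).
R = 120 + 0.1923 × (46 − 120) = 105.77 → 106
G = 224 + 0.1923 × (223 − 224) = 223.808 → 224
B = 180 + 0.1923 × (222 − 180) = 188.077 → 188

(106, 224, 188)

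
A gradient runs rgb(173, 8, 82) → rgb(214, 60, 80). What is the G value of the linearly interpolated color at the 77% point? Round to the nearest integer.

48

G = 8 + 0.77 × (60 − 8) = 48.04 → 48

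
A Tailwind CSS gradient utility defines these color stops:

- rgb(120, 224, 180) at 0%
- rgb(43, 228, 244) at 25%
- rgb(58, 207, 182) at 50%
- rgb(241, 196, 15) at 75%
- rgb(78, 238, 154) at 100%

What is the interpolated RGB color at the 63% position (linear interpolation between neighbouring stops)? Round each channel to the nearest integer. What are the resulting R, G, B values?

(153, 201, 95)

63% lies between the 50% and 75% stops, so the local fraction is t = (63 − 50)/(75 − 50) = 13/25 ≈ 0.52.
R = 58 + 0.52 × (241 − 58) = 153.16 → 153
G = 207 + 0.52 × (196 − 207) = 201.28 → 201
B = 182 + 0.52 × (15 − 182) = 95.16 → 95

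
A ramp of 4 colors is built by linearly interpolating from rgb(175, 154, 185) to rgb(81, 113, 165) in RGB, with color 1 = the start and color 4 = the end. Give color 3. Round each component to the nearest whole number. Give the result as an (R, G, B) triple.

With 4 swatches and endpoints inclusive, swatch 3 sits at t = (3 − 1)/(4 − 1) = 2/3 ≈ 0.6667.
R = 175 + 0.6667 × (81 − 175) = 112.33 → 112
G = 154 + 0.6667 × (113 − 154) = 126.665 → 127
B = 185 + 0.6667 × (165 − 185) = 171.666 → 172

(112, 127, 172)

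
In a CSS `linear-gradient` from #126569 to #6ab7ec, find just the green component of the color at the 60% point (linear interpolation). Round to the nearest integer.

G₁ = 101 (from #126569), G₂ = 183 (from #6ab7ec).
G = 101 + 0.6 × (183 − 101) = 150.2 → 150

150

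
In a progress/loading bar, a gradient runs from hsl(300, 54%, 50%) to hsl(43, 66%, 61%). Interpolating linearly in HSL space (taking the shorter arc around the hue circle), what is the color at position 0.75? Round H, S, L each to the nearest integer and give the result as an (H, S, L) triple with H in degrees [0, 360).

Hue: 43 − 300 = -257°, but |-257| > 180 so the shorter arc goes the other way: Δh = -257 + 360 = 103°.
H = 300 + 0.75 × (103) = 377.25 → 377 → 377 mod 360 = 17°
S = 54 + 0.75 × (66 − 54) = 63 → 63%
L = 50 + 0.75 × (61 − 50) = 58.25 → 58%

(17, 63, 58)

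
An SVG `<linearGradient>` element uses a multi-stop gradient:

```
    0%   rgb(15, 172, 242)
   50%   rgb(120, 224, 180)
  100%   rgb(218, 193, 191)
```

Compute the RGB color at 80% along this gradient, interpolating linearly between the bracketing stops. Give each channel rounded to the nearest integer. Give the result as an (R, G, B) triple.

80% lies between the 50% and 100% stops, so the local fraction is t = (80 − 50)/(100 − 50) = 30/50 ≈ 0.6.
R = 120 + 0.6 × (218 − 120) = 178.8 → 179
G = 224 + 0.6 × (193 − 224) = 205.4 → 205
B = 180 + 0.6 × (191 − 180) = 186.6 → 187

(179, 205, 187)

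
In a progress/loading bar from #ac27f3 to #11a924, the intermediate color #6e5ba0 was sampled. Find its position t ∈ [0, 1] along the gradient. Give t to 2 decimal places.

0.40

Invert the lerp on the B channel (largest span, 207): t = (160 − 243) / (36 − 243) = -83/-207 = 0.40097.
Check on R: (110 − 172)/(17 − 172) = 0.4 ✓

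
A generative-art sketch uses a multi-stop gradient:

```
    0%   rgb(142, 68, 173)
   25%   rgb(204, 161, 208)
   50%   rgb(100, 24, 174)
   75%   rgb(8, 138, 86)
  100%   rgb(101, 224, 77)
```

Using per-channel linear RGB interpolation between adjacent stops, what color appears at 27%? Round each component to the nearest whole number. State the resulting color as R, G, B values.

27% lies between the 25% and 50% stops, so the local fraction is t = (27 − 25)/(50 − 25) = 2/25 ≈ 0.08.
R = 204 + 0.08 × (100 − 204) = 195.68 → 196
G = 161 + 0.08 × (24 − 161) = 150.04 → 150
B = 208 + 0.08 × (174 − 208) = 205.28 → 205

(196, 150, 205)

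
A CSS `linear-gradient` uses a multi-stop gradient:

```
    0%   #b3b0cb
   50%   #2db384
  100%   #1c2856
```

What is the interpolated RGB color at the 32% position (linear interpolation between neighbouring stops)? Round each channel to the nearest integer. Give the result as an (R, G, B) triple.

(93, 178, 158)

32% lies between the 0% and 50% stops, so the local fraction is t = (32 − 0)/(50 − 0) = 32/50 ≈ 0.64.
#b3b0cb → (179, 176, 203); #2db384 → (45, 179, 132).
R = 179 + 0.64 × (45 − 179) = 93.24 → 93
G = 176 + 0.64 × (179 − 176) = 177.92 → 178
B = 203 + 0.64 × (132 − 203) = 157.56 → 158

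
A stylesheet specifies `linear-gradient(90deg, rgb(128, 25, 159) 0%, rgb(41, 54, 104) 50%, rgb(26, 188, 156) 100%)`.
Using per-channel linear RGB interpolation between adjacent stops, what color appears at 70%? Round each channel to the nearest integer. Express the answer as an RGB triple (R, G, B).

(35, 108, 125)

70% lies between the 50% and 100% stops, so the local fraction is t = (70 − 50)/(100 − 50) = 20/50 ≈ 0.4.
R = 41 + 0.4 × (26 − 41) = 35 → 35
G = 54 + 0.4 × (188 − 54) = 107.6 → 108
B = 104 + 0.4 × (156 − 104) = 124.8 → 125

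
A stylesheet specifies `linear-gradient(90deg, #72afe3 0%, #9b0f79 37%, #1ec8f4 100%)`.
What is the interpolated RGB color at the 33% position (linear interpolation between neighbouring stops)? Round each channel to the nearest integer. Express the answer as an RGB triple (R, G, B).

(151, 32, 132)

33% lies between the 0% and 37% stops, so the local fraction is t = (33 − 0)/(37 − 0) = 33/37 ≈ 0.8919.
#72afe3 → (114, 175, 227); #9b0f79 → (155, 15, 121).
R = 114 + 0.8919 × (155 − 114) = 150.568 → 151
G = 175 + 0.8919 × (15 − 175) = 32.296 → 32
B = 227 + 0.8919 × (121 − 227) = 132.459 → 132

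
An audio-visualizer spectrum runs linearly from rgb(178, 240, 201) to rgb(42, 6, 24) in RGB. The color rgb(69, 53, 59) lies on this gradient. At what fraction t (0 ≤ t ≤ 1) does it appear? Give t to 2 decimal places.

Invert the lerp on the G channel (largest span, 234): t = (53 − 240) / (6 − 240) = -187/-234 = 0.79915.
Check on R: (69 − 178)/(42 − 178) = 0.8015 ✓

0.80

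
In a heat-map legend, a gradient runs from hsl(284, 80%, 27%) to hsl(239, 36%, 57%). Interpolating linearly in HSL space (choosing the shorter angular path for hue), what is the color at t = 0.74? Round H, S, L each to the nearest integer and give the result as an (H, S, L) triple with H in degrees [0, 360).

Hue arc: Δh = 239 − 284 = -45° (|Δh| ≤ 180, already the shorter path).
H = 284 + 0.74 × (-45) = 250.7 → 251°
S = 80 + 0.74 × (36 − 80) = 47.44 → 47%
L = 27 + 0.74 × (57 − 27) = 49.2 → 49%

(251, 47, 49)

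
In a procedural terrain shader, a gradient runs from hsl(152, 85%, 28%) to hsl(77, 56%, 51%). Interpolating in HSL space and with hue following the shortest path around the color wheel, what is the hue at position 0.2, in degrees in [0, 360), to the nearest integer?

137

Hue arc: Δh = 77 − 152 = -75° (|Δh| ≤ 180, already the shorter path).
H = 152 + 0.2 × (-75) = 137 → 137°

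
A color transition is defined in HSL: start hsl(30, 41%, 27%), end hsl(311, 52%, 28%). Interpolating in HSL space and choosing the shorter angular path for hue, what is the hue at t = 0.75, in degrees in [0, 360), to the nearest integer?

331

Hue: 311 − 30 = 281°, but |281| > 180 so the shorter arc goes the other way: Δh = 281 − 360 = -79°.
H = 30 + 0.75 × (-79) = -29.25 → -29 → -29 mod 360 = 331°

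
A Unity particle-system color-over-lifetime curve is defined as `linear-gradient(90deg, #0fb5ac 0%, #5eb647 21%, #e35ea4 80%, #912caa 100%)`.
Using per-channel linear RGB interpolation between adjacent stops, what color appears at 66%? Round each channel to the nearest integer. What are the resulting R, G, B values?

66% lies between the 21% and 80% stops, so the local fraction is t = (66 − 21)/(80 − 21) = 45/59 ≈ 0.7627.
#5eb647 → (94, 182, 71); #e35ea4 → (227, 94, 164).
R = 94 + 0.7627 × (227 − 94) = 195.439 → 195
G = 182 + 0.7627 × (94 − 182) = 114.882 → 115
B = 71 + 0.7627 × (164 − 71) = 141.931 → 142

(195, 115, 142)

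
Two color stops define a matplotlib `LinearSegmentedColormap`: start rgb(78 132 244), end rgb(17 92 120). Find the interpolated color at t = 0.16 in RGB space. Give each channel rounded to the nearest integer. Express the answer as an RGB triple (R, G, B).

(68, 126, 224)

R = 78 + 0.16 × (17 − 78) = 78 + 0.16 × -61 = 68.24 → 68
G = 132 + 0.16 × (92 − 132) = 132 + 0.16 × -40 = 125.6 → 126
B = 244 + 0.16 × (120 − 244) = 244 + 0.16 × -124 = 224.16 → 224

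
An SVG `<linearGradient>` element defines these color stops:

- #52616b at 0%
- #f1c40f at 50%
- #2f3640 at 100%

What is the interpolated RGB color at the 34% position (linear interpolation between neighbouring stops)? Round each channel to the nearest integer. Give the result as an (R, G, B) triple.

(190, 164, 44)

34% lies between the 0% and 50% stops, so the local fraction is t = (34 − 0)/(50 − 0) = 34/50 ≈ 0.68.
#52616b → (82, 97, 107); #f1c40f → (241, 196, 15).
R = 82 + 0.68 × (241 − 82) = 190.12 → 190
G = 97 + 0.68 × (196 − 97) = 164.32 → 164
B = 107 + 0.68 × (15 − 107) = 44.44 → 44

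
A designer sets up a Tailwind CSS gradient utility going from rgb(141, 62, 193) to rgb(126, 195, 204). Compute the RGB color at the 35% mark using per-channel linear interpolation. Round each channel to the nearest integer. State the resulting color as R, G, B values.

35% corresponds to t = 0.35.
R = 141 + 0.35 × (126 − 141) = 141 + 0.35 × -15 = 135.75 → 136
G = 62 + 0.35 × (195 − 62) = 62 + 0.35 × 133 = 108.55 → 109
B = 193 + 0.35 × (204 − 193) = 193 + 0.35 × 11 = 196.85 → 197

(136, 109, 197)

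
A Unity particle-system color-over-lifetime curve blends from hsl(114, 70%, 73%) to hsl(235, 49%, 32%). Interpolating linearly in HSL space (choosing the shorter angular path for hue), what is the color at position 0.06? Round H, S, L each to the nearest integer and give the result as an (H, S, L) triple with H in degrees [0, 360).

Hue arc: Δh = 235 − 114 = 121° (|Δh| ≤ 180, already the shorter path).
H = 114 + 0.06 × (121) = 121.26 → 121°
S = 70 + 0.06 × (49 − 70) = 68.74 → 69%
L = 73 + 0.06 × (32 − 73) = 70.54 → 71%

(121, 69, 71)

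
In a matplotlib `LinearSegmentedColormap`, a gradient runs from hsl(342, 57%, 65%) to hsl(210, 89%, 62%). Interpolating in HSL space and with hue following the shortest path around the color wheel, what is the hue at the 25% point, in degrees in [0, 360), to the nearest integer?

Hue arc: Δh = 210 − 342 = -132° (|Δh| ≤ 180, already the shorter path).
H = 342 + 0.25 × (-132) = 309 → 309°

309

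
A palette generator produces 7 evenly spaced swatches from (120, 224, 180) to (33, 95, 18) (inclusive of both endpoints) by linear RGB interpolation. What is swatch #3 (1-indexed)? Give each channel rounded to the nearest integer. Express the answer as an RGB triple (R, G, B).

With 7 swatches and endpoints inclusive, swatch 3 sits at t = (3 − 1)/(7 − 1) = 2/6 ≈ 0.3333.
R = 120 + 0.3333 × (33 − 120) = 91.003 → 91
G = 224 + 0.3333 × (95 − 224) = 181.004 → 181
B = 180 + 0.3333 × (18 − 180) = 126.005 → 126

(91, 181, 126)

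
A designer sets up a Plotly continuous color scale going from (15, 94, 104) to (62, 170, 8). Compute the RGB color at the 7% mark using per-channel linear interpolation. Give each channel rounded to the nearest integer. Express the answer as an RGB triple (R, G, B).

7% corresponds to t = 0.07.
R = 15 + 0.07 × (62 − 15) = 15 + 0.07 × 47 = 18.29 → 18
G = 94 + 0.07 × (170 − 94) = 94 + 0.07 × 76 = 99.32 → 99
B = 104 + 0.07 × (8 − 104) = 104 + 0.07 × -96 = 97.28 → 97

(18, 99, 97)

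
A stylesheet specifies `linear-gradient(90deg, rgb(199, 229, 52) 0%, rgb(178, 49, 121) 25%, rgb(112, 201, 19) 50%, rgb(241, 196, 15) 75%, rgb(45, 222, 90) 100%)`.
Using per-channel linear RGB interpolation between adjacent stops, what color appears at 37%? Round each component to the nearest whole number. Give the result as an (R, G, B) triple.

(146, 122, 72)

37% lies between the 25% and 50% stops, so the local fraction is t = (37 − 25)/(50 − 25) = 12/25 ≈ 0.48.
R = 178 + 0.48 × (112 − 178) = 146.32 → 146
G = 49 + 0.48 × (201 − 49) = 121.96 → 122
B = 121 + 0.48 × (19 − 121) = 72.04 → 72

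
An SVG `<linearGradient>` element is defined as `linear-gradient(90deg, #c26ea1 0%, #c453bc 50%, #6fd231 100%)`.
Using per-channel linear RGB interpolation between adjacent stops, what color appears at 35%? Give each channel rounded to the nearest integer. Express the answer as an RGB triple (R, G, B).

(195, 91, 180)

35% lies between the 0% and 50% stops, so the local fraction is t = (35 − 0)/(50 − 0) = 35/50 ≈ 0.7.
#c26ea1 → (194, 110, 161); #c453bc → (196, 83, 188).
R = 194 + 0.7 × (196 − 194) = 195.4 → 195
G = 110 + 0.7 × (83 − 110) = 91.1 → 91
B = 161 + 0.7 × (188 − 161) = 179.9 → 180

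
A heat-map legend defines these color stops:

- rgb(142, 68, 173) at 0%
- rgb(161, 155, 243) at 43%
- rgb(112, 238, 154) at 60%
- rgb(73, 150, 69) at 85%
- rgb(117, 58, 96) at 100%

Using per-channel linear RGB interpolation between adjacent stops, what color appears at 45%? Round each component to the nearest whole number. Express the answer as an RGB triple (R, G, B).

45% lies between the 43% and 60% stops, so the local fraction is t = (45 − 43)/(60 − 43) = 2/17 ≈ 0.1176.
R = 161 + 0.1176 × (112 − 161) = 155.238 → 155
G = 155 + 0.1176 × (238 − 155) = 164.761 → 165
B = 243 + 0.1176 × (154 − 243) = 232.534 → 233

(155, 165, 233)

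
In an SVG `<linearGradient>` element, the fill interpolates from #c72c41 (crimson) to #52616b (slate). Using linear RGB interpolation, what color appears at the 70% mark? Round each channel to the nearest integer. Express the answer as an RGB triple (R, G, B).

#c72c41 → (199, 44, 65); #52616b → (82, 97, 107).
70% corresponds to t = 0.7.
R = 199 + 0.7 × (82 − 199) = 199 + 0.7 × -117 = 117.1 → 117
G = 44 + 0.7 × (97 − 44) = 44 + 0.7 × 53 = 81.1 → 81
B = 65 + 0.7 × (107 − 65) = 65 + 0.7 × 42 = 94.4 → 94

(117, 81, 94)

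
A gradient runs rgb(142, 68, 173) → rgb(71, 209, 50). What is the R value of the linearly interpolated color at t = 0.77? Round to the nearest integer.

87

R = 142 + 0.77 × (71 − 142) = 87.33 → 87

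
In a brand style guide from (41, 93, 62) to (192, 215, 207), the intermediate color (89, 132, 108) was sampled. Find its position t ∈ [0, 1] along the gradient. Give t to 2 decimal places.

0.32

Invert the lerp on the R channel (largest span, 151): t = (89 − 41) / (192 − 41) = 48/151 = 0.31788.
Check on G: (132 − 93)/(215 − 93) = 0.3197 ✓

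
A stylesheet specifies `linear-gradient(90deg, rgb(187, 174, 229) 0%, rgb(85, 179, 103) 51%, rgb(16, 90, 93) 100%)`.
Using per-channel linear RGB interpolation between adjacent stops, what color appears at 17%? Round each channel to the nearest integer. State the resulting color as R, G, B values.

17% lies between the 0% and 51% stops, so the local fraction is t = (17 − 0)/(51 − 0) = 17/51 ≈ 0.3333.
R = 187 + 0.3333 × (85 − 187) = 153.003 → 153
G = 174 + 0.3333 × (179 − 174) = 175.667 → 176
B = 229 + 0.3333 × (103 − 229) = 187.004 → 187

(153, 176, 187)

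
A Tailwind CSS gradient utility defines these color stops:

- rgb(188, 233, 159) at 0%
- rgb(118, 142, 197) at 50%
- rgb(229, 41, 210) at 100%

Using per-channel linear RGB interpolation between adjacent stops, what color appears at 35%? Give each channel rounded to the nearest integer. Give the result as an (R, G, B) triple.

(139, 169, 186)

35% lies between the 0% and 50% stops, so the local fraction is t = (35 − 0)/(50 − 0) = 35/50 ≈ 0.7.
R = 188 + 0.7 × (118 − 188) = 139 → 139
G = 233 + 0.7 × (142 − 233) = 169.3 → 169
B = 159 + 0.7 × (197 − 159) = 185.6 → 186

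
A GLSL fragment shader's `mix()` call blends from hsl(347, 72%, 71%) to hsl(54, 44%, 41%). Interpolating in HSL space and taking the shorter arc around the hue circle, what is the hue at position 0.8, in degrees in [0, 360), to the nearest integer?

Hue: 54 − 347 = -293°, but |-293| > 180 so the shorter arc goes the other way: Δh = -293 + 360 = 67°.
H = 347 + 0.8 × (67) = 400.6 → 401 → 401 mod 360 = 41°

41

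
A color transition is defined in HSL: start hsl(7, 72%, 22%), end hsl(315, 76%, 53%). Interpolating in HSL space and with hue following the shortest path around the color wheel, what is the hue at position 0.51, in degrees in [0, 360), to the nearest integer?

Hue: 315 − 7 = 308°, but |308| > 180 so the shorter arc goes the other way: Δh = 308 − 360 = -52°.
H = 7 + 0.51 × (-52) = -19.52 → -20 → -20 mod 360 = 340°

340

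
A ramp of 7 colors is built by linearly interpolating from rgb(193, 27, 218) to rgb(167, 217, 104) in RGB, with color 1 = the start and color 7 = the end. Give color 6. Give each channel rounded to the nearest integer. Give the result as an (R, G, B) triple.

(171, 185, 123)

With 7 swatches and endpoints inclusive, swatch 6 sits at t = (6 − 1)/(7 − 1) = 5/6 ≈ 0.8333.
R = 193 + 0.8333 × (167 − 193) = 171.334 → 171
G = 27 + 0.8333 × (217 − 27) = 185.327 → 185
B = 218 + 0.8333 × (104 − 218) = 123.004 → 123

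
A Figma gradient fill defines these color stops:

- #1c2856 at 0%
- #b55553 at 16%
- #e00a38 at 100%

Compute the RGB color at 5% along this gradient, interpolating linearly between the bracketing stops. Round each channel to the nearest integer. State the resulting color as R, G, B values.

5% lies between the 0% and 16% stops, so the local fraction is t = (5 − 0)/(16 − 0) = 5/16 ≈ 0.3125.
#1c2856 → (28, 40, 86); #b55553 → (181, 85, 83).
R = 28 + 0.3125 × (181 − 28) = 75.812 → 76
G = 40 + 0.3125 × (85 − 40) = 54.062 → 54
B = 86 + 0.3125 × (83 − 86) = 85.062 → 85

(76, 54, 85)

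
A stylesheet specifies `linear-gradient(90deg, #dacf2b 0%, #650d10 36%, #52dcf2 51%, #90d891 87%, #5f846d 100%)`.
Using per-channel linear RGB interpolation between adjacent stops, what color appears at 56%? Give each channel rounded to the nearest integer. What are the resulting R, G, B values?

56% lies between the 51% and 87% stops, so the local fraction is t = (56 − 51)/(87 − 51) = 5/36 ≈ 0.1389.
#52dcf2 → (82, 220, 242); #90d891 → (144, 216, 145).
R = 82 + 0.1389 × (144 − 82) = 90.612 → 91
G = 220 + 0.1389 × (216 − 220) = 219.444 → 219
B = 242 + 0.1389 × (145 − 242) = 228.527 → 229

(91, 219, 229)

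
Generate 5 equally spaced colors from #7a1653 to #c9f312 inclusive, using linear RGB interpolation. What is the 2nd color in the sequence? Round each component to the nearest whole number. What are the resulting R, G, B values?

(142, 77, 67)

With 5 swatches and endpoints inclusive, swatch 2 sits at t = (2 − 1)/(5 − 1) = 1/4 ≈ 0.25.
#7a1653 → (122, 22, 83); #c9f312 → (201, 243, 18).
R = 122 + 0.25 × (201 − 122) = 141.75 → 142
G = 22 + 0.25 × (243 − 22) = 77.25 → 77
B = 83 + 0.25 × (18 − 83) = 66.75 → 67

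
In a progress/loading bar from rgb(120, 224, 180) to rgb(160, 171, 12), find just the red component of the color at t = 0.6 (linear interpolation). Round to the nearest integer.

R = 120 + 0.6 × (160 − 120) = 144 → 144

144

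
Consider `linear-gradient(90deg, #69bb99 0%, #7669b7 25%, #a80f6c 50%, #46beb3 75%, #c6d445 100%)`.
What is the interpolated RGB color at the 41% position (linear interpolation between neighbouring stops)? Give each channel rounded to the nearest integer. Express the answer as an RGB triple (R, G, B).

41% lies between the 25% and 50% stops, so the local fraction is t = (41 − 25)/(50 − 25) = 16/25 ≈ 0.64.
#7669b7 → (118, 105, 183); #a80f6c → (168, 15, 108).
R = 118 + 0.64 × (168 − 118) = 150 → 150
G = 105 + 0.64 × (15 − 105) = 47.4 → 47
B = 183 + 0.64 × (108 − 183) = 135 → 135

(150, 47, 135)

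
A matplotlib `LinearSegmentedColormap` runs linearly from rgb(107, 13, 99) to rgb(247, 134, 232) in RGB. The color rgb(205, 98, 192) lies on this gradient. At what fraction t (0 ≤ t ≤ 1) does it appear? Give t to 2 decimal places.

Invert the lerp on the R channel (largest span, 140): t = (205 − 107) / (247 − 107) = 98/140 = 0.7.
Check on G: (98 − 13)/(134 − 13) = 0.7025 ✓

0.70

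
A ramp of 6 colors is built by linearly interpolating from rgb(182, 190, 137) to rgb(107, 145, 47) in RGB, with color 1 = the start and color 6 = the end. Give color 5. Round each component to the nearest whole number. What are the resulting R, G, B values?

With 6 swatches and endpoints inclusive, swatch 5 sits at t = (5 − 1)/(6 − 1) = 4/5 ≈ 0.8.
R = 182 + 0.8 × (107 − 182) = 122 → 122
G = 190 + 0.8 × (145 − 190) = 154 → 154
B = 137 + 0.8 × (47 − 137) = 65 → 65

(122, 154, 65)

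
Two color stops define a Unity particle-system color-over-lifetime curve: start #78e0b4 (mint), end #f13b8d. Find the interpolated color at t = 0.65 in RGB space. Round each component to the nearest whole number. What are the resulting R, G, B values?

(199, 117, 155)

#78e0b4 → (120, 224, 180); #f13b8d → (241, 59, 141).
R = 120 + 0.65 × (241 − 120) = 120 + 0.65 × 121 = 198.65 → 199
G = 224 + 0.65 × (59 − 224) = 224 + 0.65 × -165 = 116.75 → 117
B = 180 + 0.65 × (141 − 180) = 180 + 0.65 × -39 = 154.65 → 155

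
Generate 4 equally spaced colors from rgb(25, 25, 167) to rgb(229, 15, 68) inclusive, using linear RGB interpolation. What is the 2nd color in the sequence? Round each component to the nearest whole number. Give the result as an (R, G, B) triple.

(93, 22, 134)

With 4 swatches and endpoints inclusive, swatch 2 sits at t = (2 − 1)/(4 − 1) = 1/3 ≈ 0.3333.
R = 25 + 0.3333 × (229 − 25) = 92.993 → 93
G = 25 + 0.3333 × (15 − 25) = 21.667 → 22
B = 167 + 0.3333 × (68 − 167) = 134.003 → 134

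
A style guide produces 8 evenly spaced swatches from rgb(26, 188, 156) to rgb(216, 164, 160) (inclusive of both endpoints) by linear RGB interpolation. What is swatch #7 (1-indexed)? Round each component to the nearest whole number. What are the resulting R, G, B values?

With 8 swatches and endpoints inclusive, swatch 7 sits at t = (7 − 1)/(8 − 1) = 6/7 ≈ 0.8571.
R = 26 + 0.8571 × (216 − 26) = 188.849 → 189
G = 188 + 0.8571 × (164 − 188) = 167.43 → 167
B = 156 + 0.8571 × (160 − 156) = 159.428 → 159

(189, 167, 159)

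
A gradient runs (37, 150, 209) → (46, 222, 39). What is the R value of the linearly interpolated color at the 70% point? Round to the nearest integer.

R = 37 + 0.7 × (46 − 37) = 43.3 → 43

43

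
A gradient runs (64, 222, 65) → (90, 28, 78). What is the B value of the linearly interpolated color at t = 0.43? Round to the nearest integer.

B = 65 + 0.43 × (78 − 65) = 70.59 → 71

71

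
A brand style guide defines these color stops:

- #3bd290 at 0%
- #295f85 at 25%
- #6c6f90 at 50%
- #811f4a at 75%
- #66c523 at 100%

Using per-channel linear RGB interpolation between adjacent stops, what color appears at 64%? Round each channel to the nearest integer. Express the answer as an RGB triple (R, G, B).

(120, 66, 105)

64% lies between the 50% and 75% stops, so the local fraction is t = (64 − 50)/(75 − 50) = 14/25 ≈ 0.56.
#6c6f90 → (108, 111, 144); #811f4a → (129, 31, 74).
R = 108 + 0.56 × (129 − 108) = 119.76 → 120
G = 111 + 0.56 × (31 − 111) = 66.2 → 66
B = 144 + 0.56 × (74 − 144) = 104.8 → 105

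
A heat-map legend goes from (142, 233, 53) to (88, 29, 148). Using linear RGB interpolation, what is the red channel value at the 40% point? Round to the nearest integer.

120

R = 142 + 0.4 × (88 − 142) = 120.4 → 120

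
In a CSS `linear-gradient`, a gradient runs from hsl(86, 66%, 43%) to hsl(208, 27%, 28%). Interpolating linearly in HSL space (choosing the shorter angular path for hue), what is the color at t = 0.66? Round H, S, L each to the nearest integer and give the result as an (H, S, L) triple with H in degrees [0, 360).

Hue arc: Δh = 208 − 86 = 122° (|Δh| ≤ 180, already the shorter path).
H = 86 + 0.66 × (122) = 166.52 → 167°
S = 66 + 0.66 × (27 − 66) = 40.26 → 40%
L = 43 + 0.66 × (28 − 43) = 33.1 → 33%

(167, 40, 33)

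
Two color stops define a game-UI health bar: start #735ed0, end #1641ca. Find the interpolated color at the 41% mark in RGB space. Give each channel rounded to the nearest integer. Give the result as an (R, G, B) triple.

#735ed0 → (115, 94, 208); #1641ca → (22, 65, 202).
41% corresponds to t = 0.41.
R = 115 + 0.41 × (22 − 115) = 115 + 0.41 × -93 = 76.87 → 77
G = 94 + 0.41 × (65 − 94) = 94 + 0.41 × -29 = 82.11 → 82
B = 208 + 0.41 × (202 − 208) = 208 + 0.41 × -6 = 205.54 → 206
So the blended color is (77, 82, 206), about #4d52ce.

(77, 82, 206)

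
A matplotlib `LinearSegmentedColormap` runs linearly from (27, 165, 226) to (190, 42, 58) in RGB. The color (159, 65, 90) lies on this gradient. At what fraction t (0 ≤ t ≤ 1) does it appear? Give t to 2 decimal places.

0.81

Invert the lerp on the B channel (largest span, 168): t = (90 − 226) / (58 − 226) = -136/-168 = 0.80952.
Check on R: (159 − 27)/(190 − 27) = 0.8098 ✓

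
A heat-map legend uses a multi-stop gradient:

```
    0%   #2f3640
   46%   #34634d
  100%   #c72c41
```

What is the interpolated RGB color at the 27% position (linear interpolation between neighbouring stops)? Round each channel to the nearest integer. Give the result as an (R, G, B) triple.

27% lies between the 0% and 46% stops, so the local fraction is t = (27 − 0)/(46 − 0) = 27/46 ≈ 0.587.
#2f3640 → (47, 54, 64); #34634d → (52, 99, 77).
R = 47 + 0.587 × (52 − 47) = 49.935 → 50
G = 54 + 0.587 × (99 − 54) = 80.415 → 80
B = 64 + 0.587 × (77 − 64) = 71.631 → 72

(50, 80, 72)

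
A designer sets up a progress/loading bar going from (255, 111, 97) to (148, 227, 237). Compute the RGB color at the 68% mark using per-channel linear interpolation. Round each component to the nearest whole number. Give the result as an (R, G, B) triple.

(182, 190, 192)

68% corresponds to t = 0.68.
R = 255 + 0.68 × (148 − 255) = 255 + 0.68 × -107 = 182.24 → 182
G = 111 + 0.68 × (227 − 111) = 111 + 0.68 × 116 = 189.88 → 190
B = 97 + 0.68 × (237 − 97) = 97 + 0.68 × 140 = 192.2 → 192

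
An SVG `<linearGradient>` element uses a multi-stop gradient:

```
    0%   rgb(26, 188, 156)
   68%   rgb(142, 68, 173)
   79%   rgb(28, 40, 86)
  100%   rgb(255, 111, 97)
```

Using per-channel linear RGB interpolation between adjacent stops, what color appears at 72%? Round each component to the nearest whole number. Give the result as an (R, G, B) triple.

(101, 58, 141)

72% lies between the 68% and 79% stops, so the local fraction is t = (72 − 68)/(79 − 68) = 4/11 ≈ 0.3636.
R = 142 + 0.3636 × (28 − 142) = 100.55 → 101
G = 68 + 0.3636 × (40 − 68) = 57.819 → 58
B = 173 + 0.3636 × (86 − 173) = 141.367 → 141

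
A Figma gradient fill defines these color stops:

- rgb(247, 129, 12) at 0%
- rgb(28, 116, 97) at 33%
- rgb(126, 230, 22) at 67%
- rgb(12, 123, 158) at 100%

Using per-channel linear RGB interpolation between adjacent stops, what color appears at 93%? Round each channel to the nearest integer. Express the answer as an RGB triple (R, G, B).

(36, 146, 129)

93% lies between the 67% and 100% stops, so the local fraction is t = (93 − 67)/(100 − 67) = 26/33 ≈ 0.7879.
R = 126 + 0.7879 × (12 − 126) = 36.179 → 36
G = 230 + 0.7879 × (123 − 230) = 145.695 → 146
B = 22 + 0.7879 × (158 − 22) = 129.154 → 129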